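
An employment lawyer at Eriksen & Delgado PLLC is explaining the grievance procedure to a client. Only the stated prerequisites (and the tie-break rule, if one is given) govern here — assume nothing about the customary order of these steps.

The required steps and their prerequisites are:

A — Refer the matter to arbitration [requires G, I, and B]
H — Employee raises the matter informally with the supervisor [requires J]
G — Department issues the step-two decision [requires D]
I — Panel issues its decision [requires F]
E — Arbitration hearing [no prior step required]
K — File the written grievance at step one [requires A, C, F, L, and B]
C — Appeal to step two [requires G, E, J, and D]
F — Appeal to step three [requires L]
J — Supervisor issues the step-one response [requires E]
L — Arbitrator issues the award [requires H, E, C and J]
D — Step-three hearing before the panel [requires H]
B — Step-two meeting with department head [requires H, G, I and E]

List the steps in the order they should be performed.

E J H D G C L F I B A K

E is the only step with nothing outstanding, so it goes first.
J is the only step now ready → J.
That leaves H as the only ready step → H.
Next only D has its prerequisites met → D.
G is the only step now ready → G.
Next only C has its prerequisites met → C.
L needed H, E, C and J, now all done → L.
Next only F has its prerequisites met → F.
That leaves I as the only ready step → I.
That leaves B as the only ready step → B.
A is the only step now ready → A.
K needed A, C, F, L and B, now all done → K.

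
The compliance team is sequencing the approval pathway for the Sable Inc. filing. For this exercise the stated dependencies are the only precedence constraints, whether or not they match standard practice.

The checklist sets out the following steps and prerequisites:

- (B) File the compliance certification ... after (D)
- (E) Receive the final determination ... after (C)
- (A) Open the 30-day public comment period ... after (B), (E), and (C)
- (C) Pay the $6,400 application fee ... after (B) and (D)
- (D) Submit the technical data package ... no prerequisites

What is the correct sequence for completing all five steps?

(D), (B), (C), (E), (A)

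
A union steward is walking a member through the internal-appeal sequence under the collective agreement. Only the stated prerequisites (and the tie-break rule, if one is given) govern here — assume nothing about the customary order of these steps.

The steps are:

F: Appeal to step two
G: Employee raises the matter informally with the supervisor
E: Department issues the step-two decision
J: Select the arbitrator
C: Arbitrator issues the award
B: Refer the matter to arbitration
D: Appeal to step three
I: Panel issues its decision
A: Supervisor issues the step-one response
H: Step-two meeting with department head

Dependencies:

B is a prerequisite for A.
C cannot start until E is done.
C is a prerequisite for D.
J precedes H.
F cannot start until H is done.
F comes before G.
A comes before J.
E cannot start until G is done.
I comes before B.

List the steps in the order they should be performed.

I, B, A, J, H, F, G, E, C, D

I has no prerequisites → I first.
B is the only step now ready → B.
Next only A has its prerequisites met → A.
Next only J has its prerequisites met → J.
Next only H has its prerequisites met → H.
F needed H, now all done → F.
G needed F, now all done → G.
That leaves E as the only ready step → E.
C needed E, now all done → C.
D is the only step now ready → D.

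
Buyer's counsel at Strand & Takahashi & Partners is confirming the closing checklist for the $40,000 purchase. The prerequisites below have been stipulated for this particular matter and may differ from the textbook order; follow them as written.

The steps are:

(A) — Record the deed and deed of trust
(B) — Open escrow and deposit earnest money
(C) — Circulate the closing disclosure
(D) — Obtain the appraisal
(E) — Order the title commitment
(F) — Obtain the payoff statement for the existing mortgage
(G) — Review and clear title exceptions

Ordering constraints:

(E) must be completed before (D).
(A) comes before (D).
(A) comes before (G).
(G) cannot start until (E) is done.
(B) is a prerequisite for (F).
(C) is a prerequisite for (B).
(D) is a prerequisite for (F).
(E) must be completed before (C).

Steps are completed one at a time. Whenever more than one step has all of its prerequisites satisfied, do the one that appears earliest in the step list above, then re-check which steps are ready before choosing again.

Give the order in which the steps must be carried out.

Nothing is required for (A) and (E). (A) is listed earlier → (A) first.
That leaves (E) as the only ready step → (E).
Ready: (C), (D) and (G). (C) is listed earlier → (C).
Now (B), (D) and (G) have their prerequisites met. (B) is listed earlier, so (B) next.
(D) and (G) are both available; (D) is listed earlier → (D).
Now (F) and (G) have their prerequisites met. (F) is listed earlier, so (F) next.
(G) is the only step now ready → (G).

(A) → (E) → (C) → (B) → (D) → (F) → (G)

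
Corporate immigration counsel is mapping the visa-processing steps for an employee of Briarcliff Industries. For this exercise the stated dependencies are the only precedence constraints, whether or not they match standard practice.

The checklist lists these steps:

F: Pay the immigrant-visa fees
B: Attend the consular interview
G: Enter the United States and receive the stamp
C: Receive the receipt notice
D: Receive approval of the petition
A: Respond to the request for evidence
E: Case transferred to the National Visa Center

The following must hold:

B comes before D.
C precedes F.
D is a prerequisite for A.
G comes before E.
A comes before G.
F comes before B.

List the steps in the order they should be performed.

C has no prerequisites → C first.
F needed C, now all done → F.
B is the only step now ready → B.
D needed B, now all done → D.
A needed D, now all done → A.
G needed A, now all done → G.
E needed G, now all done → E.

C, F, B, D, A, G, E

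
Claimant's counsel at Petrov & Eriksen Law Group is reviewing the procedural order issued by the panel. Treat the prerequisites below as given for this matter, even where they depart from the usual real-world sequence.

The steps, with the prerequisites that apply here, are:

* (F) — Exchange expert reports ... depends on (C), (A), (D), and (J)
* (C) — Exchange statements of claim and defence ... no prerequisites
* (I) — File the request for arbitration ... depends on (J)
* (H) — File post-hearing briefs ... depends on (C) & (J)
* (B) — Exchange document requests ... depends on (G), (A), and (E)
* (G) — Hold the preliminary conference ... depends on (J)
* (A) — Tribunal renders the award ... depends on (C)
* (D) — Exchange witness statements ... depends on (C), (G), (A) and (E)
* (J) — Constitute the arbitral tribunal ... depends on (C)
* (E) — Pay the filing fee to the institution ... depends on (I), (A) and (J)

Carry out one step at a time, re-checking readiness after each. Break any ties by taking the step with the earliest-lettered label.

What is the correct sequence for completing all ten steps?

(C) → (A) → (J) → (G) → (H) → (I) → (E) → (B) → (D) → (F)

Only (C) has no prerequisites, so it is first.
Ready: (A) and (J). (A) has the earlier label → (A).
(J) needed (C), now all done → (J).
Now (G), (H) and (I) have their prerequisites met. (G) has the earlier label, so (G) next.
(H) and (I) are both available; (H) has the earlier label → (H).
Next only (I) has its prerequisites met → (I).
(E) needed (A), (I) and (J), now all done → (E).
(B) and (D) are both available; (B) has the earlier label → (B).
(D) is the only step now ready → (D).
(F) needed (A), (C), (D) and (J), now all done → (F).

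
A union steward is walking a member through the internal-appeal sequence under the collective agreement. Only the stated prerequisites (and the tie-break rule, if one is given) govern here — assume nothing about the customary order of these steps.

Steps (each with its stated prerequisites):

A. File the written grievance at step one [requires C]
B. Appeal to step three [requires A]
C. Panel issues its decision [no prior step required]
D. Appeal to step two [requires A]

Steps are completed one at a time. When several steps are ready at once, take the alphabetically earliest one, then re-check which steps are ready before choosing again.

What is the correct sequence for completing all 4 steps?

C → A → B → D

C has no prerequisites → C first.
Next only A has its prerequisites met → A.
Now B and D have their prerequisites met. B has the earlier label, so B next.
Next only D has its prerequisites met → D.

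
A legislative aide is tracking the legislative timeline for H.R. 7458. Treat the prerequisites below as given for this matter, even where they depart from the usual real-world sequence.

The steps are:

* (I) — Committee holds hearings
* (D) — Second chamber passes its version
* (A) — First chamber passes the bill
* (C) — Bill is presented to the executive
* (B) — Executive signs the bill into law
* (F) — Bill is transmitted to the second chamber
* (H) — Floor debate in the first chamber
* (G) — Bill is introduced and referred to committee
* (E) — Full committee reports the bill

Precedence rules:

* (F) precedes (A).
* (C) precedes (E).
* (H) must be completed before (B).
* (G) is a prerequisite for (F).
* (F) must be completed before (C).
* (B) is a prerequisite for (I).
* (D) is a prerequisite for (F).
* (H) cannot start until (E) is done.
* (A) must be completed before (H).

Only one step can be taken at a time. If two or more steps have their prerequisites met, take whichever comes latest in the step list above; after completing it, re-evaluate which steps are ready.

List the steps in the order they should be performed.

(G), (D), (F), (C), (E), (A), (H), (B), (I)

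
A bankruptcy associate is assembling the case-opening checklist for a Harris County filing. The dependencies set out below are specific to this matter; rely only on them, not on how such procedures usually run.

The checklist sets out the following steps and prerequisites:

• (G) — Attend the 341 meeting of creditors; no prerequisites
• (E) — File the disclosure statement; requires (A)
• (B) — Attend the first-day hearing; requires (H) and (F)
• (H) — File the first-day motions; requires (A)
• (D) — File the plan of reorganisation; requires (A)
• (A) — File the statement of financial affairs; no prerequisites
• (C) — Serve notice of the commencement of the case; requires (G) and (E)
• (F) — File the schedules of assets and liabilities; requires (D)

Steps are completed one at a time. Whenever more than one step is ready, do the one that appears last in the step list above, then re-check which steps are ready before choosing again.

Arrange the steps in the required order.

(A), (D), (F), (H), (B), (E), (G), (C)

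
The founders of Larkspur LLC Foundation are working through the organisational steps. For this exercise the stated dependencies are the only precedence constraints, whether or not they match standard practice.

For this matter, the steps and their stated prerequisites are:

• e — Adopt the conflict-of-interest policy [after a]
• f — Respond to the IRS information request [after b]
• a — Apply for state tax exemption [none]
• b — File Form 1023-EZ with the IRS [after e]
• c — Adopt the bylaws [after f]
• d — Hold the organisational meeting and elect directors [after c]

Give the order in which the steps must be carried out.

a, e, b, f, c, d

Only a has no prerequisites, so it is first.
That leaves e as the only ready step → e.
That leaves b as the only ready step → b.
Next only f has its prerequisites met → f.
c needed f, now all done → c.
d needed c, now all done → d.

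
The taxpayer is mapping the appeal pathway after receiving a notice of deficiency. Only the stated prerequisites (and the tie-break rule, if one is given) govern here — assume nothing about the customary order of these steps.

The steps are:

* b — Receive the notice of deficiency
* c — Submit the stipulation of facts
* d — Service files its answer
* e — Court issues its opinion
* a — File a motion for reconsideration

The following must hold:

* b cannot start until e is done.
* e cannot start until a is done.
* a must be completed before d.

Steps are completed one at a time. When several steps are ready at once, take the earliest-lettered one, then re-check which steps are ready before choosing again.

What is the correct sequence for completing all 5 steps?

Nothing is required for a and c. a has the earlier label → a first.
c, d and e are all available; c has the earlier label → c.
d and e are both available; d has the earlier label → d.
That leaves e as the only ready step → e.
That leaves b as the only ready step → b.

a c d e b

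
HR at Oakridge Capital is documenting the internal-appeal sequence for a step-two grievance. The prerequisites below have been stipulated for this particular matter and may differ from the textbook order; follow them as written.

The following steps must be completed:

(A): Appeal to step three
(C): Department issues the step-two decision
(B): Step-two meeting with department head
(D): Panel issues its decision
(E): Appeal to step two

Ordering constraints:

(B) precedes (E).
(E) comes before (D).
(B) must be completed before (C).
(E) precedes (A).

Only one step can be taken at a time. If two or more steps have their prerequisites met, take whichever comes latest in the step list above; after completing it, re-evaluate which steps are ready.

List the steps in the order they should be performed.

(B) (E) (D) (C) (A)

Only (B) has no prerequisites, so it is first.
Now (E) and (C) have their prerequisites met. (E) is listed later, so (E) next.
Now (D), (C) and (A) have their prerequisites met. (D) is listed later, so (D) next.
Now (C) and (A) have their prerequisites met. (C) is listed later, so (C) next.
That leaves (A) as the only ready step → (A).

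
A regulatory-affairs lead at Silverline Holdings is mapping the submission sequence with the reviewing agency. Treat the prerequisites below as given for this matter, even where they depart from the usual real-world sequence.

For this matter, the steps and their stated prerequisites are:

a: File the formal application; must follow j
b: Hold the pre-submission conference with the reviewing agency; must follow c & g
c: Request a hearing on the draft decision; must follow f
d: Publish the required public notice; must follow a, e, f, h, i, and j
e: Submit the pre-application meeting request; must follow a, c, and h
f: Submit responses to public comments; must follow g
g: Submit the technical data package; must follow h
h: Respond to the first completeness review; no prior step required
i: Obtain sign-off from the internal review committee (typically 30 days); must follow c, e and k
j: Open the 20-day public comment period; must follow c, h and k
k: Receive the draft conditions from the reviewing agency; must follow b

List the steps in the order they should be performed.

h has no prerequisites → h first.
g needed h, now all done → g.
Next only f has its prerequisites met → f.
c needed f, now all done → c.
b needed c and g, now all done → b.
k is the only step now ready → k.
That leaves j as the only ready step → j.
a is the only step now ready → a.
e needed a, c and h, now all done → e.
i needed c, e and k, now all done → i.
d needed a, e, f, h, i and j, now all done → d.

h, g, f, c, b, k, j, a, e, i, d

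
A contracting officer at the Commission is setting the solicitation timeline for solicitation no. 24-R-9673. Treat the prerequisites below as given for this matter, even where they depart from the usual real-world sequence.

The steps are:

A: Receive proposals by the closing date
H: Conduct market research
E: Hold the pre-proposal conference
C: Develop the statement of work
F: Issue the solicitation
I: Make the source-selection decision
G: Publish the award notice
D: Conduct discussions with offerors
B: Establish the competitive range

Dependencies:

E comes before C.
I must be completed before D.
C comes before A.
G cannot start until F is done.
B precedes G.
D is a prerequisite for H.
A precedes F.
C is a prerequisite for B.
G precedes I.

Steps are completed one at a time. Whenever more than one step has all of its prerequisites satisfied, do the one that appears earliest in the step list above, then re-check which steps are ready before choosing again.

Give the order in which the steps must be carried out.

E C A F B G I D H

E has no prerequisites → E first.
C is the only step now ready → C.
Ready: A and B. A is listed earlier → A.
Ready: F and B. F is listed earlier → F.
B needed C, now all done → B.
That leaves G as the only ready step → G.
Next only I has its prerequisites met → I.
D needed I, now all done → D.
H needed D, now all done → H.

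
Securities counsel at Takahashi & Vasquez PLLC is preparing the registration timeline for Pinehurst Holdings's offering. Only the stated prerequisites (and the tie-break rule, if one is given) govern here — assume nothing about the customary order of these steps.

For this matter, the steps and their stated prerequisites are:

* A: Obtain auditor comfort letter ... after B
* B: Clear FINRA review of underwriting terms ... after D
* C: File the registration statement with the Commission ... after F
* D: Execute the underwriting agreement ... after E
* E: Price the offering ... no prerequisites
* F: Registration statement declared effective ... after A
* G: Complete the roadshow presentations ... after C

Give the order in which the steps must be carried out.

Only E has no prerequisites, so it is first.
D is the only step now ready → D.
Next only B has its prerequisites met → B.
That leaves A as the only ready step → A.
That leaves F as the only ready step → F.
That leaves C as the only ready step → C.
G needed C, now all done → G.

E D B A F C G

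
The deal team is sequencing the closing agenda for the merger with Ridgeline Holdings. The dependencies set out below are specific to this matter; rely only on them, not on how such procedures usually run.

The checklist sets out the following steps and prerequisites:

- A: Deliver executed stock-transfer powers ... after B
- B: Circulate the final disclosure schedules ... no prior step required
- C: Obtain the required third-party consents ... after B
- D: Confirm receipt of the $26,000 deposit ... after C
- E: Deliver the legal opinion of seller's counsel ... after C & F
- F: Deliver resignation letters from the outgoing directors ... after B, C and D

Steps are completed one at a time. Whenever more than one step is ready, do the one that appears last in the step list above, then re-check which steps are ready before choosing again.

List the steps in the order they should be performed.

Only B has no prerequisites, so it is first.
Ready: C and A. C is listed later → C.
D and A are both available; D is listed later → D.
F now also ready, so the ready set is {F, A}; F is listed later → F.
Ready: E and A. E is listed later → E.
A is the only step now ready → A.

B C D F E A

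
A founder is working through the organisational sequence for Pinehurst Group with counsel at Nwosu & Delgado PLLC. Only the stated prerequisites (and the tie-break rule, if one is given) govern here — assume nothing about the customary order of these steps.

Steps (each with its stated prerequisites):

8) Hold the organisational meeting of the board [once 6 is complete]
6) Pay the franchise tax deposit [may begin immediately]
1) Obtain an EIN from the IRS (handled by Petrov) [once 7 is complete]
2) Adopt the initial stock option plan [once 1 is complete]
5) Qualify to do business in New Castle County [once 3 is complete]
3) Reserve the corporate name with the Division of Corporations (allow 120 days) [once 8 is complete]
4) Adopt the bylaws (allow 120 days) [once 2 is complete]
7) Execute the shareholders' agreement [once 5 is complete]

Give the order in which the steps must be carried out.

6 is the only step with nothing outstanding, so it goes first.
8 is the only step now ready → 8.
That leaves 3 as the only ready step → 3.
5 is the only step now ready → 5.
Next only 7 has its prerequisites met → 7.
Next only 1 has its prerequisites met → 1.
2 needed 1, now all done → 2.
4 needed 2, now all done → 4.

6, 8, 3, 5, 7, 1, 2, 4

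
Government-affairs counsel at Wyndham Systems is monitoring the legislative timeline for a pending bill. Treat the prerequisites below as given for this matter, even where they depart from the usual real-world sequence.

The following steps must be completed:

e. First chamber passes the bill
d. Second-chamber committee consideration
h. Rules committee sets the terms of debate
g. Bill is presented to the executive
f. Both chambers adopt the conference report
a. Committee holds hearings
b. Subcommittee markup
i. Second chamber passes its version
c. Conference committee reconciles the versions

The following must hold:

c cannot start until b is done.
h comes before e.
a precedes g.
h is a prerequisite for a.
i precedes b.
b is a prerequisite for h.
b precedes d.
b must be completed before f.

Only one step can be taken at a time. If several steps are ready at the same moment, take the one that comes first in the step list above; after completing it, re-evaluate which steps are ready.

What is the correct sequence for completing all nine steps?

i, b, d, h, e, f, a, g, c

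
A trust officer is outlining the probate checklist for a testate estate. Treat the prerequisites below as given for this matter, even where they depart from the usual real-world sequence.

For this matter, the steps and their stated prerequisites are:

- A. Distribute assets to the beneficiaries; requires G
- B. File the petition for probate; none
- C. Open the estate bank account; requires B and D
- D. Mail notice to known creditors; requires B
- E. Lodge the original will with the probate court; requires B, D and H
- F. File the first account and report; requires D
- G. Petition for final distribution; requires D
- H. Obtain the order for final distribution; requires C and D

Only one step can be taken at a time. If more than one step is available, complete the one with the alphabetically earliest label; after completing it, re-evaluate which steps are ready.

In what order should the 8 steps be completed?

B is the only step with nothing outstanding, so it goes first.
D needed B, now all done → D.
C, F and G are all available; C has the earlier label → C.
Ready: F, G and H. F has the earlier label → F.
G and H are both available; G has the earlier label → G.
A now also ready, so the ready set is {A, H}; A has the earlier label → A.
H is the only step now ready → H.
That leaves E as the only ready step → E.

B → D → C → F → G → A → H → E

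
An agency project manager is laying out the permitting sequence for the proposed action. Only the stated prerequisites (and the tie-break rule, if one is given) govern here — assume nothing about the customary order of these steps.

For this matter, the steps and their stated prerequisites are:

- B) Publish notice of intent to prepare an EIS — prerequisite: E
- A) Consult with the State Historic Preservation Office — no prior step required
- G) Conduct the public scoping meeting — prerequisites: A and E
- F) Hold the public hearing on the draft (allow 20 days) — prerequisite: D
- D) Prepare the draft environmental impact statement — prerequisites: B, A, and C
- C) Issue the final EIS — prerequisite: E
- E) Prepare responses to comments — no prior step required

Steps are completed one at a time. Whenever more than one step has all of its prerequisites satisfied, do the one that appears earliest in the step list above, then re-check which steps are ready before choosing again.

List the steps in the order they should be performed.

A E B G C D F

Nothing is required for A and E. A is listed earlier → A first.
E is the only step now ready → E.
Ready: B, G and C. B is listed earlier → B.
Now G and C have their prerequisites met. G is listed earlier, so G next.
Next only C has its prerequisites met → C.
That leaves D as the only ready step → D.
F needed D, now all done → F.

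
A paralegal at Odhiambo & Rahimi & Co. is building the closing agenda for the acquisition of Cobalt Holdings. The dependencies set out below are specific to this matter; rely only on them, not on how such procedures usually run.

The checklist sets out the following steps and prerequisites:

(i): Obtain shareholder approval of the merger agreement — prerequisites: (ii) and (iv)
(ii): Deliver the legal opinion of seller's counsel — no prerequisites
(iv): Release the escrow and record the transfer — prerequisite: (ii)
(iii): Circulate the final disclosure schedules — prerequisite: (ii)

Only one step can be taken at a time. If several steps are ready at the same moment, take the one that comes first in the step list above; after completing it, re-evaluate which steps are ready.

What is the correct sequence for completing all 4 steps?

Only (ii) has no prerequisites, so it is first.
Now (iv) and (iii) have their prerequisites met. (iv) is listed earlier, so (iv) next.
(i) now also ready, so the ready set is {(i), (iii)}; (i) is listed earlier → (i).
Next only (iii) has its prerequisites met → (iii).

(ii) → (iv) → (i) → (iii)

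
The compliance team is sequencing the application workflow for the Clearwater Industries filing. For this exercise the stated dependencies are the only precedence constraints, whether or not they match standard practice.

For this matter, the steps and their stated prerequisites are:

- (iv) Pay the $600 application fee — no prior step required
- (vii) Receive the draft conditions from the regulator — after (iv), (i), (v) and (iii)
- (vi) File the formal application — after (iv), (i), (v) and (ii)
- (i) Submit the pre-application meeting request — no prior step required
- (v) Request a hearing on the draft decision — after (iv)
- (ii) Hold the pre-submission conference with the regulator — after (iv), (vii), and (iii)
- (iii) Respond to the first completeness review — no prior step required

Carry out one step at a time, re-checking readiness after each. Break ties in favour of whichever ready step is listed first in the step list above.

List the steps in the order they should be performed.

Nothing is required for (iv), (i) and (iii). (iv) is listed earlier → (iv) first.
(v) now also ready, so the ready set is {(i), (v), (iii)}; (i) is listed earlier → (i).
Ready: (v) and (iii). (v) is listed earlier → (v).
That leaves (iii) as the only ready step → (iii).
That leaves (vii) as the only ready step → (vii).
Next only (ii) has its prerequisites met → (ii).
(vi) needed (iv), (i), (v) and (ii), now all done → (vi).

(iv), (i), (v), (iii), (vii), (ii), (vi)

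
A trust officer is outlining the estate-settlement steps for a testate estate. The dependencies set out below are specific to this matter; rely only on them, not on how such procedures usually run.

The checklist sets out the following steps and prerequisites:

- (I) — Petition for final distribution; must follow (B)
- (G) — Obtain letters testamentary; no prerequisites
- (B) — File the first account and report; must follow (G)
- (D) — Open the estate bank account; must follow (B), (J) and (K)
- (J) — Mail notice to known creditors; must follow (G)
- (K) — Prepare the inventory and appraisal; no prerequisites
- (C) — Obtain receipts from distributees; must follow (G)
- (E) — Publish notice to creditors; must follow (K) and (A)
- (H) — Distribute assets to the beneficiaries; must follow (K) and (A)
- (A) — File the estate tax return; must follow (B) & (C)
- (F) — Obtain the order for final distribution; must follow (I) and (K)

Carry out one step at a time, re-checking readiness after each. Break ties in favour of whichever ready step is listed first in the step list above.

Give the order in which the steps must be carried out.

(G) (B) (I) (J) (K) (D) (C) (A) (E) (H) (F)

(G) and (K) have no prerequisites; (G) is listed earlier, so (G) is first.
Ready: (B), (J), (K) and (C). (B) is listed earlier → (B).
(I) now also ready, so the ready set is {(I), (J), (K), (C)}; (I) is listed earlier → (I).
Now (J), (K) and (C) have their prerequisites met. (J) is listed earlier, so (J) next.
Ready: (K) and (C). (K) is listed earlier → (K).
(D) and (F) now also ready, so the ready set is {(D), (C), (F)}; (D) is listed earlier → (D).
Now (C) and (F) have their prerequisites met. (C) is listed earlier, so (C) next.
Now (A) and (F) have their prerequisites met. (A) is listed earlier, so (A) next.
Ready: (E), (H) and (F). (E) is listed earlier → (E).
Ready: (H) and (F). (H) is listed earlier → (H).
(F) is the only step now ready → (F).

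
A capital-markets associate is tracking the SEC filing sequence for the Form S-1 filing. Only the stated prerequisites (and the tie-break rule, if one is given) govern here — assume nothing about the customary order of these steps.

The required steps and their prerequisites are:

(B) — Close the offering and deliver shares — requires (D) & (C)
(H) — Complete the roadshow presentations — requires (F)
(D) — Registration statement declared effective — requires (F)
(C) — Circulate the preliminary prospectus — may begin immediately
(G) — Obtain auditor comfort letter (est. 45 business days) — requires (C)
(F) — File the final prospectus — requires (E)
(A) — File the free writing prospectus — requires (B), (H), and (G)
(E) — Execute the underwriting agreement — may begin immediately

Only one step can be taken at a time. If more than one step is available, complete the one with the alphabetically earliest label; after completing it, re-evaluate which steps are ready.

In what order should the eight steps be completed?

(C), (E), (F), (D), (B), (G), (H), (A)

(C) and (E) have no prerequisites; (C) has the earlier label, so (C) is first.
(E) and (G) are both available; (E) has the earlier label → (E).
(F) now also ready, so the ready set is {(F), (G)}; (F) has the earlier label → (F).
Ready: (D), (G) and (H). (D) has the earlier label → (D).
(B) now also ready, so the ready set is {(B), (G), (H)}; (B) has the earlier label → (B).
(G) and (H) are both available; (G) has the earlier label → (G).
(H) is the only step now ready → (H).
(A) needed (B), (G) and (H), now all done → (A).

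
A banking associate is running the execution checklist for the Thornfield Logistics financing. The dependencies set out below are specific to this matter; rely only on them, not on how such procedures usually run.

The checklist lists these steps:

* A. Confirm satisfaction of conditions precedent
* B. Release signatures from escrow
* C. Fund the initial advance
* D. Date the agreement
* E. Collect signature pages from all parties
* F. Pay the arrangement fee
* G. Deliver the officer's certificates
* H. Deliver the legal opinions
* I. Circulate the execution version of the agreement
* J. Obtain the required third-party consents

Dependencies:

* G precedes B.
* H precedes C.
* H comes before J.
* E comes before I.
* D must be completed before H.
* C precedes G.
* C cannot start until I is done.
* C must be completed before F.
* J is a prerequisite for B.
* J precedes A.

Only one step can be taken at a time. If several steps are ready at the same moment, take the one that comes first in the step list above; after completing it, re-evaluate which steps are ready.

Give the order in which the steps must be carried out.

Nothing is required for D and E. D is listed earlier → D first.
H now also ready, so the ready set is {E, H}; E is listed earlier → E.
H and I are both available; H is listed earlier → H.
I and J are both available; I is listed earlier → I.
Now C and J have their prerequisites met. C is listed earlier, so C next.
F and G now also ready, so the ready set is {F, G, J}; F is listed earlier → F.
Now G and J have their prerequisites met. G is listed earlier, so G next.
J needed H, now all done → J.
Ready: A and B. A is listed earlier → A.
B is the only step now ready → B.

D, E, H, I, C, F, G, J, A, B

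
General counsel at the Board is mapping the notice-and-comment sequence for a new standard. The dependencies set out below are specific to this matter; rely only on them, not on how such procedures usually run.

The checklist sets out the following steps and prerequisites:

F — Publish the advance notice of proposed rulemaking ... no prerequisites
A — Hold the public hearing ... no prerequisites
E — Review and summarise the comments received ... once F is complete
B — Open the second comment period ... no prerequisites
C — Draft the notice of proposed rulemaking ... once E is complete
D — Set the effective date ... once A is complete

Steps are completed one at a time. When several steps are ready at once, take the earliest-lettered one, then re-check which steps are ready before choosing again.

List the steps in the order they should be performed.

A, B, D, F, E, C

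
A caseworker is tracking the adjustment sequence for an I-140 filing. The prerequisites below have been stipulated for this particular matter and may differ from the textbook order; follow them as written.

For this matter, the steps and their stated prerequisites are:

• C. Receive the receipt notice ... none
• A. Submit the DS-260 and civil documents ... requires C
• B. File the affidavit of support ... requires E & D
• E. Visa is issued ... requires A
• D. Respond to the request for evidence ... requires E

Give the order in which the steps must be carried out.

Only C has no prerequisites, so it is first.
A needed C, now all done → A.
Next only E has its prerequisites met → E.
D needed E, now all done → D.
B needed E and D, now all done → B.

C, A, E, D, B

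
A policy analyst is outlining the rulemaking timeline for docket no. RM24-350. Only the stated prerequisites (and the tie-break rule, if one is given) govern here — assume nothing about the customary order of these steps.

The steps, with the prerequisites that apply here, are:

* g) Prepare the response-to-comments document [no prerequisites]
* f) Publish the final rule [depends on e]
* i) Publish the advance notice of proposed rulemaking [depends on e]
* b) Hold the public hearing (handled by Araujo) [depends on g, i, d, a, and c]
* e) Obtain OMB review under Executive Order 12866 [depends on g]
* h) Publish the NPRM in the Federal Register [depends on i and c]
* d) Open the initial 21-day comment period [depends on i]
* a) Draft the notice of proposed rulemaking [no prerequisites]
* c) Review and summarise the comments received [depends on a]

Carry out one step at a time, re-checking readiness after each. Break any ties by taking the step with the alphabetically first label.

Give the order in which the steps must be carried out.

Nothing is required for a and g. a has the earlier label → a first.
c now also ready, so the ready set is {c, g}; c has the earlier label → c.
That leaves g as the only ready step → g.
Next only e has its prerequisites met → e.
Now f and i have their prerequisites met. f has the earlier label, so f next.
i is the only step now ready → i.
Ready: d and h. d has the earlier label → d.
Ready: b and h. b has the earlier label → b.
h needed c and i, now all done → h.

a, c, g, e, f, i, d, b, h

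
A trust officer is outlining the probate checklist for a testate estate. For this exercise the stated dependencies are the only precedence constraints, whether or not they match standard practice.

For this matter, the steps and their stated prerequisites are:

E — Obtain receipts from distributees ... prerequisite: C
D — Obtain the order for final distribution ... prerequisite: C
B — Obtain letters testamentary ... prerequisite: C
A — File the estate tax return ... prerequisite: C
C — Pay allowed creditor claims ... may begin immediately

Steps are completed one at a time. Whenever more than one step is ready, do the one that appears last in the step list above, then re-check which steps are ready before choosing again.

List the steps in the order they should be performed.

Only C has no prerequisites, so it is first.
A, B, D and E are all available; A is listed later → A.
Now B, D and E have their prerequisites met. B is listed later, so B next.
Ready: D and E. D is listed later → D.
E needed C, now all done → E.

C, A, B, D, E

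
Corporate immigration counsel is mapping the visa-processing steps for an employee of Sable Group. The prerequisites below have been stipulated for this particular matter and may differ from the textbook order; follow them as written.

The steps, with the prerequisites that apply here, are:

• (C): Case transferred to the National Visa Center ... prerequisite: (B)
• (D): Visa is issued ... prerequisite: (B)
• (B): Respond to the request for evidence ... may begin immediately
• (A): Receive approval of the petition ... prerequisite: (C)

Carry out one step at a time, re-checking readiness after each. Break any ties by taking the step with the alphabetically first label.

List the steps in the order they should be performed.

(B) → (C) → (A) → (D)

Only (B) has no prerequisites, so it is first.
(C) and (D) are both available; (C) has the earlier label → (C).
(A) now also ready, so the ready set is {(A), (D)}; (A) has the earlier label → (A).
(D) needed (B), now all done → (D).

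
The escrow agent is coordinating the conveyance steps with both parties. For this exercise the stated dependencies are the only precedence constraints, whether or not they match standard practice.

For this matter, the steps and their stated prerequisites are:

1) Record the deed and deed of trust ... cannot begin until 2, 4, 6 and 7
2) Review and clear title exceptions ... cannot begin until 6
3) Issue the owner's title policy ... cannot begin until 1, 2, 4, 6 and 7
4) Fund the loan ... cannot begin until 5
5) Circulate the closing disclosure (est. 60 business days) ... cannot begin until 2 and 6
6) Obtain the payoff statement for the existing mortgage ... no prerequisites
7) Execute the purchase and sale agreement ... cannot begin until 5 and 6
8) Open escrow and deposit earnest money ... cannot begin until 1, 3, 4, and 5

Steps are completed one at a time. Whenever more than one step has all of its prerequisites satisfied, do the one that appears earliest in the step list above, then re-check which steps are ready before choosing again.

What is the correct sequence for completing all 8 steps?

6 2 5 4 7 1 3 8

6 has no prerequisites → 6 first.
2 needed 6, now all done → 2.
5 needed 2 and 6, now all done → 5.
Ready: 4 and 7. 4 is listed earlier → 4.
Next only 7 has its prerequisites met → 7.
1 needed 2, 4, 6 and 7, now all done → 1.
3 is the only step now ready → 3.
That leaves 8 as the only ready step → 8.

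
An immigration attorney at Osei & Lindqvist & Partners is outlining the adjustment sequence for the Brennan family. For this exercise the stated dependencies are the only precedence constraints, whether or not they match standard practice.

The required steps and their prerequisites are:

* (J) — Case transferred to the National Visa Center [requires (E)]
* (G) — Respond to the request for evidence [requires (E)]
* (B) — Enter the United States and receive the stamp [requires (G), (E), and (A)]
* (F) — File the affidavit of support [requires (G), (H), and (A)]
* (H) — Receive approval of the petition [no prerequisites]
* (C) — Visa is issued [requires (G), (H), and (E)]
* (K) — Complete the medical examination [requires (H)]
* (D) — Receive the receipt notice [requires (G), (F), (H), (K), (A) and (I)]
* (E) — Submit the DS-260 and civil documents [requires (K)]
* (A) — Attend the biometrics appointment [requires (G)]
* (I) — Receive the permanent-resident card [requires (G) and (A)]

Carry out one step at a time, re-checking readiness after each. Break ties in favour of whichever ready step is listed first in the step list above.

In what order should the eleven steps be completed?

(H), (K), (E), (J), (G), (C), (A), (B), (F), (I), (D)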